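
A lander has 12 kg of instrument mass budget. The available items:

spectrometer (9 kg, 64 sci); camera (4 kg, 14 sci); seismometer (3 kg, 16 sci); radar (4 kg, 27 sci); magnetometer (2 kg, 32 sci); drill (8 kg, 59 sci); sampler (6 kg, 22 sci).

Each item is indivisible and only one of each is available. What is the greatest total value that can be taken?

96 sci

Check high-value combinations within 12 kg:
- spectrometer+magnetometer: mass 9+2=11, value 64+32=96
- magnetometer+drill: mass 2+8=10, value 32+59=91
- radar+drill: mass 4+8=12, value 27+59=86
- radar+magnetometer+sampler: mass 4+2+6=12, value 27+32+22=81
- spectrometer+seismometer: mass 9+3=12, value 64+16=80
Best: 96 sci.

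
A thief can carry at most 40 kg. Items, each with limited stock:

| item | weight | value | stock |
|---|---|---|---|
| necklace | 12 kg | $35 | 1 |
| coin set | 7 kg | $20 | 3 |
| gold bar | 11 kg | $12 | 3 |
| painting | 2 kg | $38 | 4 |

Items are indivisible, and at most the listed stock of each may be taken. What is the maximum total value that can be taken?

Best selections within weight 40 and stock limits:
- 1×necklace + 2×coin set + 4×painting: weight 34, value 227
- 3×coin set + 1×gold bar + 4×painting: weight 40, value 224
Best: $227.

$227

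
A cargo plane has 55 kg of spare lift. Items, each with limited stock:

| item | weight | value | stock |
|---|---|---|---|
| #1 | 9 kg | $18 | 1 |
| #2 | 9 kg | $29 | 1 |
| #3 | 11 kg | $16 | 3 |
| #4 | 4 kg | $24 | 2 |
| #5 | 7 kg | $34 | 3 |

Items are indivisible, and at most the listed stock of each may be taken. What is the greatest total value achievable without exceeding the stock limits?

$197

Top feasible selections:
- 1×#1 + 1×#2 + 2×#4 + 3×#5: weight 47, value 197
- 1×#2 + 1×#3 + 2×#4 + 3×#5: weight 49, value 195
- 1×#1 + 1×#2 + 1×#3 + 1×#4 + 3×#5: weight 54, value 189
- 1×#1 + 1×#3 + 2×#4 + 3×#5: weight 49, value 184
Best: $197.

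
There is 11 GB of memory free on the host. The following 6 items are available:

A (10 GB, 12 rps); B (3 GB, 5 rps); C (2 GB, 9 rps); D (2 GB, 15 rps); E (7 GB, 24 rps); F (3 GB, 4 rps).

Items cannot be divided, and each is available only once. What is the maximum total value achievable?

This is a 0/1 knapsack; check combinations near the capacity.
- C+D+E: memory 2+2+7=11, value 9+15+24=48
- D+E: memory 2+7=9, value 15+24=39
- C+E: memory 2+7=9, value 9+24=33
- B+C+D+F: memory 3+2+2+3=10, value 5+9+15+4=33
Best: 48 rps.

48 rps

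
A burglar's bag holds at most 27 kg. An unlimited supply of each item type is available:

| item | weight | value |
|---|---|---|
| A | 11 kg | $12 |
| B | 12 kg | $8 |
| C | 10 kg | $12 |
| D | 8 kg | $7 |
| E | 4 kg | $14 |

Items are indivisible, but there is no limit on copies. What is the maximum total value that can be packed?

$84

Best value-per-unit is E at 14/4, and filling with it alone uses weight 6×4=24. No mix of the others beats 6×14 = 84.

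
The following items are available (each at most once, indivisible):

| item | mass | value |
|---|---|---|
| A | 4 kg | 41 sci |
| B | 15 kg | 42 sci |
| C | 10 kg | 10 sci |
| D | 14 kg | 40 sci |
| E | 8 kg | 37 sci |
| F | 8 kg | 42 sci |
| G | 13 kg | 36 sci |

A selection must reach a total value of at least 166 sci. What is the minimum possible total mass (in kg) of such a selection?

Subsets with value ≥ 166, sorted by total mass:
- A+C+E+F+G: mass 43, value 166
- A+C+D+E+F: mass 44, value 170
Minimum mass: 43 kg.

43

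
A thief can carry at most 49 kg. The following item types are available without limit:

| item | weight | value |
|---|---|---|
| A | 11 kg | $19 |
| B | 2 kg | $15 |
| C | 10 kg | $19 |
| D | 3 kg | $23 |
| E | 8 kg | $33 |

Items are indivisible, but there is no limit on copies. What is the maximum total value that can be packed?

Best value-per-unit is D at 23/3; filling with it alone gives 16×23 = 368.
Optimal mix: 2×B + 15×D → weight 49, value 375.

$375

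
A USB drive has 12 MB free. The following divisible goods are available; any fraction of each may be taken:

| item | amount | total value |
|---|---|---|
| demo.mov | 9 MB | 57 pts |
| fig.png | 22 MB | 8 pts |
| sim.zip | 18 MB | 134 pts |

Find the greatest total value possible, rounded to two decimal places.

89.33

Take in order of value per unit:
- sim.zip (134/18 per unit): 12 of 18 → value 12×134/18 = 89.3333, running total 89.33
Total 89.33.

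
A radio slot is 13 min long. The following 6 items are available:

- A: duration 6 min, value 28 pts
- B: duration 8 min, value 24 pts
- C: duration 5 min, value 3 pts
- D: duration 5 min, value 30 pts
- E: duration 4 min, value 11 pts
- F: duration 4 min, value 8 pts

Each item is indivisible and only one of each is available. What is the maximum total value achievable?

58 pts

Check high-value combinations within 13 min:
- A+D: duration 6+5=11, value 28+30=58
- B+D: duration 8+5=13, value 24+30=54
- D+E+F: duration 5+4+4=13, value 30+11+8=49
- D+E: duration 5+4=9, value 30+11=41
- A+E: duration 6+4=10, value 28+11=39
Best: 58 pts.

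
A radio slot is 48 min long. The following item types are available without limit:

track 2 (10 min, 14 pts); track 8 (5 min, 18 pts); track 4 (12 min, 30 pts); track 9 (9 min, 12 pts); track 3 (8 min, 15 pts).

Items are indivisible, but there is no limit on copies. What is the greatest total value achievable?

162 pts

Best value-per-unit is track 8 at 18/5, and filling with it alone uses duration 9×5=45. No mix of the others beats 9×18 = 162.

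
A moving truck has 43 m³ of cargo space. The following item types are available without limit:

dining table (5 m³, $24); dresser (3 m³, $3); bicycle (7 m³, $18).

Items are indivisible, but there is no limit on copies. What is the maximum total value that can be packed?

$195

Best value-per-unit is dining table at 24/5; filling with it alone gives 8×24 = 192.
Optimal mix: 8×dining table + 1×dresser → volume 43, value 195.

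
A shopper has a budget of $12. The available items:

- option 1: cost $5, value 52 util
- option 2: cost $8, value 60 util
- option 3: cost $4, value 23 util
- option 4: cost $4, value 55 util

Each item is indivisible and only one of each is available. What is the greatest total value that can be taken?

This is a 0/1 knapsack; check combinations near the capacity.
- option 2+option 4: cost 8+4=12, value 60+55=115
- option 1+option 4: cost 5+4=9, value 52+55=107
- option 2+option 3: cost 8+4=12, value 60+23=83
Best: 115 util.

115 util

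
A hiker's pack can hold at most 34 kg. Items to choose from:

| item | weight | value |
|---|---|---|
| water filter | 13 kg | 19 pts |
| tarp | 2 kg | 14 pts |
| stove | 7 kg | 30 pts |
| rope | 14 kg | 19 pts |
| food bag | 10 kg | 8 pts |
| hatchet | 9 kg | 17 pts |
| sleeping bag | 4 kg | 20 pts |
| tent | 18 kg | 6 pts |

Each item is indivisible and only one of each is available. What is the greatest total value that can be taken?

Check high-value combinations within 34 kg:
- tarp+stove+food bag+hatchet+sleeping bag: weight 2+7+10+9+4=32, value 14+30+8+17+20=89
- water filter+stove+hatchet+sleeping bag: weight 13+7+9+4=33, value 19+30+17+20=86
- stove+rope+hatchet+sleeping bag: weight 7+14+9+4=34, value 30+19+17+20=86
- water filter+tarp+stove+sleeping bag: weight 13+2+7+4=26, value 19+14+30+20=83
- tarp+stove+rope+sleeping bag: weight 2+7+14+4=27, value 14+30+19+20=83
Best: 89 pts.

89 pts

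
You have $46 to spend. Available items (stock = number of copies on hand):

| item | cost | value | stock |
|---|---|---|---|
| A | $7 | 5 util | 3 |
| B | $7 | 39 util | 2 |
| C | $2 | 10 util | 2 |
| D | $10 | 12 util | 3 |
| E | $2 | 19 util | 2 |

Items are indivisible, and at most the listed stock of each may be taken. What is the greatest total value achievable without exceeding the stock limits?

160 util

Best selections within cost 46 and stock limits:
- 2×B + 2×C + 2×D + 2×E: cost 42, value 160
- 2×A + 2×B + 2×C + 1×D + 2×E: cost 46, value 158
- 1×A + 2×B + 2×C + 1×D + 2×E: cost 39, value 153
Best: 160 util.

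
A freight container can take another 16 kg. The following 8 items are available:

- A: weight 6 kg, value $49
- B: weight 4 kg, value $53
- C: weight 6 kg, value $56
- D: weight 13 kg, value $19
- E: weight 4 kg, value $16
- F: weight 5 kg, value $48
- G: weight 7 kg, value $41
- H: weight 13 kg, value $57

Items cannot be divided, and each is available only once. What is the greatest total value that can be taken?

Check high-value combinations within 16 kg:
- A+B+C: weight 6+4+6=16, value 49+53+56=158
- B+C+F: weight 4+6+5=15, value 53+56+48=157
- A+B+F: weight 6+4+5=15, value 49+53+48=150
- B+F+G: weight 4+5+7=16, value 53+48+41=142
Best: $158.

$158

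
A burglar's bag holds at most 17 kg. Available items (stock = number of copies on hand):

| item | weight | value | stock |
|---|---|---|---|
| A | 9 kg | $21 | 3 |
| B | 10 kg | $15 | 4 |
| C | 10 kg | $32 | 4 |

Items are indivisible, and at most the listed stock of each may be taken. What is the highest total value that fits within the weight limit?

$32

Top feasible selections:
- 1×C: weight 10, value 32
- 1×A: weight 9, value 21
- 1×B: weight 10, value 15
Best: $32.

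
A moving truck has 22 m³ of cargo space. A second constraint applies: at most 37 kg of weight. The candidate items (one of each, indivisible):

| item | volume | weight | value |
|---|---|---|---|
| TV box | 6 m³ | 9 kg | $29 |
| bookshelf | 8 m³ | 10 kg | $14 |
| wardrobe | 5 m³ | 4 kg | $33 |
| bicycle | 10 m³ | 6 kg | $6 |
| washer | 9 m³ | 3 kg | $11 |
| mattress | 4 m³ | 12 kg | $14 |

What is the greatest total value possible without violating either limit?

$76

Feasible sets respecting both limits:
- TV box+bookshelf+wardrobe: volume 19, weight 23, value 76
- TV box+wardrobe+mattress: volume 15, weight 25, value 76
- TV box+wardrobe+washer: volume 20, weight 16, value 73
Best: $76.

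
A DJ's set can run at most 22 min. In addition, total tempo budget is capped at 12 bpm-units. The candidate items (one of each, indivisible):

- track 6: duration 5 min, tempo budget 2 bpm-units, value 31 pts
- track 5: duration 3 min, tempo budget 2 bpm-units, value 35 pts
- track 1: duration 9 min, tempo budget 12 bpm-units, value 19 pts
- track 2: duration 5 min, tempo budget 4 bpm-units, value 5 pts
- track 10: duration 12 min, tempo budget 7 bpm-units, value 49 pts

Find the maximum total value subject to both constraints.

115 pts

Feasible sets respecting both limits:
- track 6+track 5+track 10: duration 20, tempo budget 11, value 115
- track 5+track 10: duration 15, tempo budget 9, value 84
- track 6+track 10: duration 17, tempo budget 9, value 80
- track 6+track 5+track 2: duration 13, tempo budget 8, value 71
Best: 115 pts.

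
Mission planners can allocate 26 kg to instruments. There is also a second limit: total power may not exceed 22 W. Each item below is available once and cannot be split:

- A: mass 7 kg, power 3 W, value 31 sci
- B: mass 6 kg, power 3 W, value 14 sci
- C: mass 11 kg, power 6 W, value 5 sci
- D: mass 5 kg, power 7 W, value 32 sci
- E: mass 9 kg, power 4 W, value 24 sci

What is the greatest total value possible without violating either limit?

87 sci

Feasible sets respecting both limits:
- A+D+E: mass 21, power 14, value 87
- A+B+D: mass 18, power 13, value 77
- B+D+E: mass 20, power 14, value 70
- A+B+E: mass 22, power 10, value 69
Best: 87 sci.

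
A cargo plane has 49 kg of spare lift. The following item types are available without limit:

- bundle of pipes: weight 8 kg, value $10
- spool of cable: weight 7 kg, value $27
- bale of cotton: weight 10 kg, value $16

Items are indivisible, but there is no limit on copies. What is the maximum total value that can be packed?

Best value-per-unit is spool of cable at 27/7, and filling with it alone uses weight 7×7=49. No mix of the others beats 7×27 = 189.

$189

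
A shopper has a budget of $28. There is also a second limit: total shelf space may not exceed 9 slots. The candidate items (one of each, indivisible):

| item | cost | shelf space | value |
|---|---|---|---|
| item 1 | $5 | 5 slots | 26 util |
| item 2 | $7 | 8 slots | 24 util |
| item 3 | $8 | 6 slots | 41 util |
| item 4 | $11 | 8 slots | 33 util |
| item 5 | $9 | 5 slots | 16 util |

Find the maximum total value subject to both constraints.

Feasible sets respecting both limits:
- item 3: cost 8, shelf space 6, value 41
- item 4: cost 11, shelf space 8, value 33
- item 1: cost 5, shelf space 5, value 26
- item 2: cost 7, shelf space 8, value 24
Best: 41 util.

41 util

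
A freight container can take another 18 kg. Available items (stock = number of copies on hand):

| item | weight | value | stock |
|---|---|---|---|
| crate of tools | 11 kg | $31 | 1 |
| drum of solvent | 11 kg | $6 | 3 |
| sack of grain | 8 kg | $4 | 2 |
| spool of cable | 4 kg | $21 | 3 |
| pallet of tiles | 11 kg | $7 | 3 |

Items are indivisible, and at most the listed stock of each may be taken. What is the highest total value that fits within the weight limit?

$63

Top feasible selections:
- 3×spool of cable: weight 12, value 63
- 1×crate of tools + 1×spool of cable: weight 15, value 52
Best: $63.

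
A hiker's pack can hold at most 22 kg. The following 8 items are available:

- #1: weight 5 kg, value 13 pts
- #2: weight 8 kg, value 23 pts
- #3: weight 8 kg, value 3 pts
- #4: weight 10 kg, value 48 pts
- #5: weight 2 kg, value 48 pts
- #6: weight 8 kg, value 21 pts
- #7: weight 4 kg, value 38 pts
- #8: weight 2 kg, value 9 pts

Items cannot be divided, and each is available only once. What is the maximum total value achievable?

Check high-value combinations within 22 kg:
- #1+#4+#5+#7: weight 5+10+2+4=21, value 13+48+48+38=147
- #4+#5+#7+#8: weight 10+2+4+2=18, value 48+48+38+9=143
- #4+#5+#7: weight 10+2+4=16, value 48+48+38=134
Best: 147 pts.

147 pts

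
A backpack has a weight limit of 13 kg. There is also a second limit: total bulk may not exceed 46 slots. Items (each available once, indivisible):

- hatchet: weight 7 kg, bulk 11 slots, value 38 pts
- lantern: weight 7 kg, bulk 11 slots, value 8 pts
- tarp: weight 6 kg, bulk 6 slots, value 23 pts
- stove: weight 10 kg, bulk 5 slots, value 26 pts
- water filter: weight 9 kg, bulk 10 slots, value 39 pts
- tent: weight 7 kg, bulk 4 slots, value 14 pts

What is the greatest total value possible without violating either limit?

Feasible sets respecting both limits:
- hatchet+tarp: weight 13, bulk 17, value 61
- water filter: weight 9, bulk 10, value 39
- hatchet: weight 7, bulk 11, value 38
Best: 61 pts.

61 pts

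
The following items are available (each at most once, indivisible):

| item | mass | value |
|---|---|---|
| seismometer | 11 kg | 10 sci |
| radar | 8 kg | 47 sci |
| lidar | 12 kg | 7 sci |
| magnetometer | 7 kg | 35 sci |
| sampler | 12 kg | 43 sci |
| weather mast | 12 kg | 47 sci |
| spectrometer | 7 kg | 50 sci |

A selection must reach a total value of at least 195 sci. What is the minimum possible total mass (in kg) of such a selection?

Subsets with value ≥ 195, sorted by total mass:
- radar+magnetometer+sampler+weather mast+spectrometer: mass 46, value 222
- seismometer+radar+sampler+weather mast+spectrometer: mass 50, value 197
- seismometer+radar+magnetometer+sampler+weather mast+spectrometer: mass 57, value 232
- seismometer+radar+lidar+magnetometer+weather mast+spectrometer: mass 57, value 196
Minimum mass: 46 kg.

46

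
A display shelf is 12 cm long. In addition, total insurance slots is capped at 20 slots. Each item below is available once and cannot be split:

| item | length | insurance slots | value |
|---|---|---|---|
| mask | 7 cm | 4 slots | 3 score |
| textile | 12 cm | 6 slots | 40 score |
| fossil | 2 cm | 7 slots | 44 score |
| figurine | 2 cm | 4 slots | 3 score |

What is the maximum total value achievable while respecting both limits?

50 score

Feasible sets respecting both limits:
- mask+fossil+figurine: length 11, insurance slots 15, value 50
- mask+fossil: length 9, insurance slots 11, value 47
- fossil+figurine: length 4, insurance slots 11, value 47
- fossil: length 2, insurance slots 7, value 44
Best: 50 score.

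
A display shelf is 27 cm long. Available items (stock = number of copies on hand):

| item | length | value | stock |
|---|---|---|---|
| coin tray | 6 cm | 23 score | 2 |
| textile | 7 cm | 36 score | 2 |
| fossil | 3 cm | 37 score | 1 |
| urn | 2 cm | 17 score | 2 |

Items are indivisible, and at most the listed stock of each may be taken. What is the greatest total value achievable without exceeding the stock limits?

Best selections within length 27 and stock limits:
- 1×coin tray + 2×textile + 1×fossil + 2×urn: length 27, value 166
- 2×coin tray + 1×textile + 1×fossil + 2×urn: length 26, value 153
- 1×coin tray + 2×textile + 1×fossil + 1×urn: length 25, value 149
Best: 166 score.

166 score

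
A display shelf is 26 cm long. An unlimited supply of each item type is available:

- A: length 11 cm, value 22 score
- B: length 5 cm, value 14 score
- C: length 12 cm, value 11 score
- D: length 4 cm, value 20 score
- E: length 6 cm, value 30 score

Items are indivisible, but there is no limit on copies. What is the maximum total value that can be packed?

Best value-per-unit is D at 20/4; filling with it alone gives 6×20 = 120.
Optimal mix: 5×D + 1×E → length 26, value 130.

130 score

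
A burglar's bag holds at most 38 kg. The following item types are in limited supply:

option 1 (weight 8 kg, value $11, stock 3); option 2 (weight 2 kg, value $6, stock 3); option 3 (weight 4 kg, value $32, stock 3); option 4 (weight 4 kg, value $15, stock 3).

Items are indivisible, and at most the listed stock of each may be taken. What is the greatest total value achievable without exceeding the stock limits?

Top feasible selections:
- 1×option 1 + 3×option 2 + 3×option 3 + 3×option 4: weight 38, value 170
- 1×option 1 + 2×option 2 + 3×option 3 + 3×option 4: weight 36, value 164
- 3×option 2 + 3×option 3 + 3×option 4: weight 30, value 159
Best: $170.

$170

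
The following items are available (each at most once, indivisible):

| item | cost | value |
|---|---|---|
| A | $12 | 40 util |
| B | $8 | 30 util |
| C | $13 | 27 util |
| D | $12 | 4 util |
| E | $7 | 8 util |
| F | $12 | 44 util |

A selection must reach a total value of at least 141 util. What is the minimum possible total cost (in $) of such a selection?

Subsets with value ≥ 141, sorted by total cost:
- A+B+C+F: cost 45, value 141
- A+B+C+E+F: cost 52, value 149
Minimum cost: 45 $.

45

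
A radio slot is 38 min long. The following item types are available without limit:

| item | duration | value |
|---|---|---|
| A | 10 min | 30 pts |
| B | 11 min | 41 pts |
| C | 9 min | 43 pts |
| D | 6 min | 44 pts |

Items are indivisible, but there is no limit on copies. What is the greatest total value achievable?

264 pts

Best value-per-unit is D at 44/6, and filling with it alone uses duration 6×6=36. No mix of the others beats 6×44 = 264.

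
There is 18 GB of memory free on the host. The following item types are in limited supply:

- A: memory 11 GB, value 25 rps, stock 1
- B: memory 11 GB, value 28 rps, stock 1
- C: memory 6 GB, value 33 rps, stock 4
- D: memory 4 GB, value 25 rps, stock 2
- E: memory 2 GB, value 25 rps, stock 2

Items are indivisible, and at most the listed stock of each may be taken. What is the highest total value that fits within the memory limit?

133 rps

Top feasible selections:
- 1×C + 2×D + 2×E: memory 18, value 133
- 2×C + 2×E: memory 16, value 116
Best: 133 rps.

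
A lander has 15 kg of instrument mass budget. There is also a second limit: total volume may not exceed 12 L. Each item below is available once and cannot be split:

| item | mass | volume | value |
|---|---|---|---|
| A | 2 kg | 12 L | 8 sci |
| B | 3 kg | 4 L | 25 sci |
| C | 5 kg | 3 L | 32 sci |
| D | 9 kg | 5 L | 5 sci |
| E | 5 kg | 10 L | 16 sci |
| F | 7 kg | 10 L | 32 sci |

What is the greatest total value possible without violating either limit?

Feasible sets respecting both limits:
- B+C: mass 8, volume 7, value 57
- C+D: mass 14, volume 8, value 37
- C: mass 5, volume 3, value 32
Best: 57 sci.

57 sci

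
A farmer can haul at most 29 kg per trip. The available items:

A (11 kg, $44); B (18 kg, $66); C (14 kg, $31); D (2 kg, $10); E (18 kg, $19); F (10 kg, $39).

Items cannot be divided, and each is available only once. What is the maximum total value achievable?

Check high-value combinations within 29 kg:
- A+B: weight 11+18=29, value 44+66=110
- B+F: weight 18+10=28, value 66+39=105
- A+D+F: weight 11+2+10=23, value 44+10+39=93
- A+C+D: weight 11+14+2=27, value 44+31+10=85
- A+F: weight 11+10=21, value 44+39=83
Best: $110.

$110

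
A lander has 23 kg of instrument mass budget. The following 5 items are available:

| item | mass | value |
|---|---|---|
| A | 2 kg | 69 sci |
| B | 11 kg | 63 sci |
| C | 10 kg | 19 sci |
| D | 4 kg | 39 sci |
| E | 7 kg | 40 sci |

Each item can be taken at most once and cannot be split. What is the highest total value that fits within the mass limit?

172 sci

This is a 0/1 knapsack; check combinations near the capacity.
- A+B+E: mass 2+11+7=20, value 69+63+40=172
- A+B+D: mass 2+11+4=17, value 69+63+39=171
- A+C+D+E: mass 2+10+4+7=23, value 69+19+39+40=167
- A+B+C: mass 2+11+10=23, value 69+63+19=151
- A+D+E: mass 2+4+7=13, value 69+39+40=148
Best: 172 sci.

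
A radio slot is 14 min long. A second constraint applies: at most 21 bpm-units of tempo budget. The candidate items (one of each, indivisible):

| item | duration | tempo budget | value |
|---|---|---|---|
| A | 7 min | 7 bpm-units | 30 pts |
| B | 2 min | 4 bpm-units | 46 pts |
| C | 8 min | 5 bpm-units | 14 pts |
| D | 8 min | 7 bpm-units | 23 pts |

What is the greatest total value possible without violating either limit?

Feasible sets respecting both limits:
- A+B: duration 9, tempo budget 11, value 76
- B+D: duration 10, tempo budget 11, value 69
- B+C: duration 10, tempo budget 9, value 60
Best: 76 pts.

76 pts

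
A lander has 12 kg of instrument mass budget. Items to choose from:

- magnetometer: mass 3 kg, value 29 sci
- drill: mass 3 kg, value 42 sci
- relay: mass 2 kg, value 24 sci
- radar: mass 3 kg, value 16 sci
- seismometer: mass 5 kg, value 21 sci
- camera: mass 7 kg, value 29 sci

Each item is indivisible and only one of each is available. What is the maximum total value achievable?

111 sci

Check high-value combinations within 12 kg:
- magnetometer+drill+relay+radar: mass 3+3+2+3=11, value 29+42+24+16=111
- magnetometer+drill+relay: mass 3+3+2=8, value 29+42+24=95
- drill+relay+camera: mass 3+2+7=12, value 42+24+29=95
- magnetometer+drill+seismometer: mass 3+3+5=11, value 29+42+21=92
- magnetometer+drill+radar: mass 3+3+3=9, value 29+42+16=87
Best: 111 sci.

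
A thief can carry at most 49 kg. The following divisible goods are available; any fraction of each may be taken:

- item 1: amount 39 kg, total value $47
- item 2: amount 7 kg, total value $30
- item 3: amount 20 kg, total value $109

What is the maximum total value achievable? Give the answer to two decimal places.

Take in order of value per unit:
- item 3 (109/20 per unit): all 20 → value 109, running total 109.00
- item 2 (30/7 per unit): all 7 → value 30, running total 139.00
- item 1 (47/39 per unit): 22 of 39 → value 22×47/39 = 26.5128, running total 165.51
Total 165.51.

165.51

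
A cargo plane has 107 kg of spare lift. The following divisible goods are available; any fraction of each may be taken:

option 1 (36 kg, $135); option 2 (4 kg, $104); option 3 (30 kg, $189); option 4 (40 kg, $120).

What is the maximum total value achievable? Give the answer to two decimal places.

539.00

Take in order of value per unit:
- option 2 (104/4 per unit): all 4 → value 104, running total 104.00
- option 3 (189/30 per unit): all 30 → value 189, running total 293.00
- option 1 (135/36 per unit): all 36 → value 135, running total 428.00
- option 4 (120/40 per unit): 37 of 40 → value 37×120/40 = 111.0000, running total 539.00
Total 539.00.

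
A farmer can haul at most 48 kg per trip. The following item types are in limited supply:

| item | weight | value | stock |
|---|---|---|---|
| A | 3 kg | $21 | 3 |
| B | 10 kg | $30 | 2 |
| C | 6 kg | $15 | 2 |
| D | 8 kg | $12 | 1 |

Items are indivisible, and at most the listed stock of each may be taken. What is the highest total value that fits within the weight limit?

$153

Top feasible selections:
- 3×A + 2×B + 2×C: weight 41, value 153
- 3×A + 2×B + 1×C + 1×D: weight 43, value 150
- 2×A + 2×B + 2×C + 1×D: weight 46, value 144
- 3×A + 2×B + 1×C: weight 35, value 138
Best: $153.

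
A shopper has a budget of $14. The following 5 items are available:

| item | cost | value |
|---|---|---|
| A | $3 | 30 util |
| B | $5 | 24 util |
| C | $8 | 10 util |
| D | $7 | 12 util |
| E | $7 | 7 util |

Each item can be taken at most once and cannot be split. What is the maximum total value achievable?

54 util

Check high-value combinations within $14:
- A+B: cost 3+5=8, value 30+24=54
- A+D: cost 3+7=10, value 30+12=42
- A+C: cost 3+8=11, value 30+10=40
- A+E: cost 3+7=10, value 30+7=37
- B+D: cost 5+7=12, value 24+12=36
Best: 54 util.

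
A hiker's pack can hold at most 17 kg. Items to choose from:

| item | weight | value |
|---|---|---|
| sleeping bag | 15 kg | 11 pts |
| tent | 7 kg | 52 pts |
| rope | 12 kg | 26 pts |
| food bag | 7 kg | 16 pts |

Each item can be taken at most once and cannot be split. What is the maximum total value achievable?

68 pts

This is a 0/1 knapsack; check combinations near the capacity.
- tent+food bag: weight 7+7=14, value 52+16=68
- tent: weight 7, value 52
- rope: weight 12, value 26
Best: 68 pts.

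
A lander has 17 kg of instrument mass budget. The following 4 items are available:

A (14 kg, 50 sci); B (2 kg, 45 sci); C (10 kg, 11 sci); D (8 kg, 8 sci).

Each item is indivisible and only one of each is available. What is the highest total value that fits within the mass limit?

Check high-value combinations within 17 kg:
- A+B: mass 14+2=16, value 50+45=95
- B+C: mass 2+10=12, value 45+11=56
- B+D: mass 2+8=10, value 45+8=53
Best: 95 sci.

95 sci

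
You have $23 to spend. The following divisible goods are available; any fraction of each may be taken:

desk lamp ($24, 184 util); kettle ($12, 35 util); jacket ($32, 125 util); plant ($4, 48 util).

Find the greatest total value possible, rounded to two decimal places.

193.67

Take in order of value per unit:
- plant (48/4 per unit): all 4 → value 48, running total 48.00
- desk lamp (184/24 per unit): 19 of 24 → value 19×184/24 = 145.6667, running total 193.67
Total 193.67.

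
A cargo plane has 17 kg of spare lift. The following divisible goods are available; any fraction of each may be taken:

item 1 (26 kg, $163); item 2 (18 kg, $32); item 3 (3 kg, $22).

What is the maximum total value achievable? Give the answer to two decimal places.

109.77

Take in order of value per unit:
- item 3 (22/3 per unit): all 3 → value 22, running total 22.00
- item 1 (163/26 per unit): 14 of 26 → value 14×163/26 = 87.7692, running total 109.77
Total 109.77.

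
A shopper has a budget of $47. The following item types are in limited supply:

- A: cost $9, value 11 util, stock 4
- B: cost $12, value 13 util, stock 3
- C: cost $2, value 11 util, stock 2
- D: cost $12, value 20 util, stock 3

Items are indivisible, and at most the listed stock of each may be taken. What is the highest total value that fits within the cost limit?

84 util

Top feasible selections:
- 2×A + 2×C + 2×D: cost 46, value 84
- 2×C + 3×D: cost 40, value 82
- 1×A + 1×C + 3×D: cost 47, value 82
Best: 84 util.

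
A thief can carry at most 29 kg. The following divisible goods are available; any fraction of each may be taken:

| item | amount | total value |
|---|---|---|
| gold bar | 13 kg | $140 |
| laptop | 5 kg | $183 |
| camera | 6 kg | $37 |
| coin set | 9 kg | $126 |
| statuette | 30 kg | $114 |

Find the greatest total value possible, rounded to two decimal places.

461.33

Take in order of value per unit:
- laptop (183/5 per unit): all 5 → value 183, running total 183.00
- coin set (126/9 per unit): all 9 → value 126, running total 309.00
- gold bar (140/13 per unit): all 13 → value 140, running total 449.00
- camera (37/6 per unit): 2 of 6 → value 2×37/6 = 12.3333, running total 461.33
Total 461.33.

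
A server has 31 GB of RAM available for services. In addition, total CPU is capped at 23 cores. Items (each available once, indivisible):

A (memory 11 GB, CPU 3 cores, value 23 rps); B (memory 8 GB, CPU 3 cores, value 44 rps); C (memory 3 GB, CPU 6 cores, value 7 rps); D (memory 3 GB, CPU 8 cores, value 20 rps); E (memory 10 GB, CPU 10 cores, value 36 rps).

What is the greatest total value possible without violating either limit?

103 rps

Feasible sets respecting both limits:
- A+B+E: memory 29, CPU 16, value 103
- B+D+E: memory 21, CPU 21, value 100
- A+B+C+D: memory 25, CPU 20, value 94
- A+B+D: memory 22, CPU 14, value 87
Best: 103 rps.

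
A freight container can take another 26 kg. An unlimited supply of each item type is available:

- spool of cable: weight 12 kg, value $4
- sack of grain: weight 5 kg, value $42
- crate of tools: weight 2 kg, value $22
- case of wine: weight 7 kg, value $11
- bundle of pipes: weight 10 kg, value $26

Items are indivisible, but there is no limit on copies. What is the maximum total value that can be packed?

Best value-per-unit is crate of tools at 22/2, and filling with it alone uses weight 13×2=26. No mix of the others beats 13×22 = 286.

$286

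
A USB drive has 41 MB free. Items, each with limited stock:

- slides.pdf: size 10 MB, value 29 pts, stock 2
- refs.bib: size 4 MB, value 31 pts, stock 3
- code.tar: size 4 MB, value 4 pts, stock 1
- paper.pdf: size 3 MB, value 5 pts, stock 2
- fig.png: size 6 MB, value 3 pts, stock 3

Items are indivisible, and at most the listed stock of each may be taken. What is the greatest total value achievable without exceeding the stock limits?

Top feasible selections:
- 2×slides.pdf + 3×refs.bib + 2×paper.pdf: size 38, value 161
- 2×slides.pdf + 3×refs.bib + 1×code.tar + 1×paper.pdf: size 39, value 160
- 2×slides.pdf + 3×refs.bib + 1×paper.pdf + 1×fig.png: size 41, value 159
- 2×slides.pdf + 3×refs.bib + 1×paper.pdf: size 35, value 156
Best: 161 pts.

161 pts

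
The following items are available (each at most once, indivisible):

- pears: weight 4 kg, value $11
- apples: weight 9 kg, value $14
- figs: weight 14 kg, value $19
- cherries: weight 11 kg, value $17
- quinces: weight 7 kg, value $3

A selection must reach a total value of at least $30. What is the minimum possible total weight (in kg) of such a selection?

Subsets with value ≥ 30, sorted by total weight:
- pears+figs: weight 18, value 30
- apples+cherries: weight 20, value 31
- pears+cherries+quinces: weight 22, value 31
Minimum weight: 18 kg.

18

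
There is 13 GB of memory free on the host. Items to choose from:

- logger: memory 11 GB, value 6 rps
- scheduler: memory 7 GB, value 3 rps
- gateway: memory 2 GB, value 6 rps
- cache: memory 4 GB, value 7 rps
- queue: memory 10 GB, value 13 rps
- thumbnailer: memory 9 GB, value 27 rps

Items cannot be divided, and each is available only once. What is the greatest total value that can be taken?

This is a 0/1 knapsack; check combinations near the capacity.
- cache+thumbnailer: memory 4+9=13, value 7+27=34
- gateway+thumbnailer: memory 2+9=11, value 6+27=33
- thumbnailer: memory 9, value 27
Best: 34 rps.

34 rps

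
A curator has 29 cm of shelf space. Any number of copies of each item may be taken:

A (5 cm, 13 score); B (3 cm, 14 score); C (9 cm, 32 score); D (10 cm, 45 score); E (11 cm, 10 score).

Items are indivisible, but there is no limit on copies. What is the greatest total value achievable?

132 score

Best value-per-unit is B at 14/3; filling with it alone gives 9×14 = 126.
Optimal mix: 3×B + 2×D → length 29, value 132.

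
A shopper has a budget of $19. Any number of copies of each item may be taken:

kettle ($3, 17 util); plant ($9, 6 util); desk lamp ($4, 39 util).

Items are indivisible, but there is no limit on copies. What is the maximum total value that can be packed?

173 util

Best value-per-unit is desk lamp at 39/4; filling with it alone gives 4×39 = 156.
Optimal mix: 1×kettle + 4×desk lamp → cost 19, value 173.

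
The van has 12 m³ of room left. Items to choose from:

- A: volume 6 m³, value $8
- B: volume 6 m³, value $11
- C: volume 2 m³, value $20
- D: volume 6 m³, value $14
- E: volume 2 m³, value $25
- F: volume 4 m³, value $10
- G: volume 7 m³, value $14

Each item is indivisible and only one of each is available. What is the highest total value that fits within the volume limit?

$59

Check high-value combinations within 12 m³:
- C+D+E: volume 2+6+2=10, value 20+14+25=59
- C+E+G: volume 2+2+7=11, value 20+25+14=59
- B+C+E: volume 6+2+2=10, value 11+20+25=56
Best: $59.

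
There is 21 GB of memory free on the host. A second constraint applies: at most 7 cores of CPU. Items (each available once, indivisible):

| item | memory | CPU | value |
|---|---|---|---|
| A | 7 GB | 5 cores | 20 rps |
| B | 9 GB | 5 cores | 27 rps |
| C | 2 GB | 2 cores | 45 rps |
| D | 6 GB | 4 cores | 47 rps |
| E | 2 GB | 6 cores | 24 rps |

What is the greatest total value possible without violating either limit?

Feasible sets respecting both limits:
- C+D: memory 8, CPU 6, value 92
- B+C: memory 11, CPU 7, value 72
- A+C: memory 9, CPU 7, value 65
Best: 92 rps.

92 rps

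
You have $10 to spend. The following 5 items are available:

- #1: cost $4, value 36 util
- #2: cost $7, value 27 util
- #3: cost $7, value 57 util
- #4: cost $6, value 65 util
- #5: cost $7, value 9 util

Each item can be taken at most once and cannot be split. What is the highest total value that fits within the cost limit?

This is a 0/1 knapsack; check combinations near the capacity.
- #1+#4: cost 4+6=10, value 36+65=101
- #4: cost 6, value 65
- #3: cost 7, value 57
- #1: cost 4, value 36
- #2: cost 7, value 27
Best: 101 util.

101 util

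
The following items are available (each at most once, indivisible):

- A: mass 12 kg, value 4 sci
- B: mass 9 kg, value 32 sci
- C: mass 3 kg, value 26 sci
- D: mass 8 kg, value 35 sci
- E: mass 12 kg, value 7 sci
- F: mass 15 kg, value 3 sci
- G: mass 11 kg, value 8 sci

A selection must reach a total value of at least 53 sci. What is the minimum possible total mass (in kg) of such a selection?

11

Subsets with value ≥ 53, sorted by total mass:
- C+D: mass 11, value 61
- B+C: mass 12, value 58
- B+D: mass 17, value 67
Minimum mass: 11 kg.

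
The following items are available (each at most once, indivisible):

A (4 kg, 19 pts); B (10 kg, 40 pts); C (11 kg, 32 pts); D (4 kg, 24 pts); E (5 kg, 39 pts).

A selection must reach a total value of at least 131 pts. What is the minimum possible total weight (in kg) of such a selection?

30

Subsets with value ≥ 131, sorted by total weight:
- B+C+D+E: weight 30, value 135
- A+B+C+D+E: weight 34, value 154
Minimum weight: 30 kg.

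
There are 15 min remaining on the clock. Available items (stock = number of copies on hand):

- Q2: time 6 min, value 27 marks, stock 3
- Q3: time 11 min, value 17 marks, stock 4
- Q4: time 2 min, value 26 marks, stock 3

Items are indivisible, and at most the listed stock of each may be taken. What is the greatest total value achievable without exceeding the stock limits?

Top feasible selections:
- 1×Q2 + 3×Q4: time 12, value 105
- 2×Q2 + 1×Q4: time 14, value 80
- 1×Q2 + 2×Q4: time 10, value 79
- 3×Q4: time 6, value 78
Best: 105 marks.

105 marks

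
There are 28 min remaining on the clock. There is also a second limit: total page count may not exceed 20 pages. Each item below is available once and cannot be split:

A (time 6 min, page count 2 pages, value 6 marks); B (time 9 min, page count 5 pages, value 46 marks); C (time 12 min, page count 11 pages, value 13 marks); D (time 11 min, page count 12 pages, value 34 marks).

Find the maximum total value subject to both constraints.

86 marks

Feasible sets respecting both limits:
- A+B+D: time 26, page count 19, value 86
- B+D: time 20, page count 17, value 80
- A+B+C: time 27, page count 18, value 65
Best: 86 marks.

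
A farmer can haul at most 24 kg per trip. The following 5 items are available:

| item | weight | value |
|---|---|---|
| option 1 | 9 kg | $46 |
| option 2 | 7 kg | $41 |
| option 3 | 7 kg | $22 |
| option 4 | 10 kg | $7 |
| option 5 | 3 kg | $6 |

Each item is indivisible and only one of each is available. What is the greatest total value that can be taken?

Check high-value combinations within 24 kg:
- option 1+option 2+option 3: weight 9+7+7=23, value 46+41+22=109
- option 1+option 2+option 5: weight 9+7+3=19, value 46+41+6=93
- option 1+option 2: weight 9+7=16, value 46+41=87
- option 1+option 3+option 5: weight 9+7+3=19, value 46+22+6=74
- option 2+option 3+option 4: weight 7+7+10=24, value 41+22+7=70
Best: $109.

$109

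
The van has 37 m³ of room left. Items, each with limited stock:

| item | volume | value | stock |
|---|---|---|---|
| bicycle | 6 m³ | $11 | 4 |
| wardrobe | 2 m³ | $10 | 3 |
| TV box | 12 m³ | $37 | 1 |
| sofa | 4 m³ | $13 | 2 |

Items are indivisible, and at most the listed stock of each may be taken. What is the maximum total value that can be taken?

$105

Best selections within volume 37 and stock limits:
- 2×bicycle + 2×wardrobe + 1×TV box + 2×sofa: volume 36, value 105
- 1×bicycle + 3×wardrobe + 1×TV box + 2×sofa: volume 32, value 104
- 2×bicycle + 3×wardrobe + 1×TV box + 1×sofa: volume 34, value 102
- 3×bicycle + 3×wardrobe + 1×TV box: volume 36, value 100
Best: $105.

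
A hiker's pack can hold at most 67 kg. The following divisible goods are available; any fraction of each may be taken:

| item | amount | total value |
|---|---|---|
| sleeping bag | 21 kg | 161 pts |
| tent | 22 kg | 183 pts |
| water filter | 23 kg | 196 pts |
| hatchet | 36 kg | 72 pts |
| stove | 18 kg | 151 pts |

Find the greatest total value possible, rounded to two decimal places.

Take in order of value per unit:
- water filter (196/23 per unit): all 23 → value 196, running total 196.00
- stove (151/18 per unit): all 18 → value 151, running total 347.00
- tent (183/22 per unit): all 22 → value 183, running total 530.00
- sleeping bag (161/21 per unit): 4 of 21 → value 4×161/21 = 30.6667, running total 560.67
Total 560.67.

560.67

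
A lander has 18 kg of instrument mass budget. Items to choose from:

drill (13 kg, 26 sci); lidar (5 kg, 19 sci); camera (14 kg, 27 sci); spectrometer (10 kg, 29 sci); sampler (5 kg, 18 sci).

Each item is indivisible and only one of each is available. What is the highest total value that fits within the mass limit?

This is a 0/1 knapsack; check combinations near the capacity.
- lidar+spectrometer: mass 5+10=15, value 19+29=48
- spectrometer+sampler: mass 10+5=15, value 29+18=47
- drill+lidar: mass 13+5=18, value 26+19=45
Best: 48 sci.

48 sci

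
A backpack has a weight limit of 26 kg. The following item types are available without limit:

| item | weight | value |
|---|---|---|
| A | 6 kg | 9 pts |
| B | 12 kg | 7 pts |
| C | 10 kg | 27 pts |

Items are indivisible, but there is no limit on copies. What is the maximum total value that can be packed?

Best value-per-unit is C at 27/10; filling with it alone gives 2×27 = 54.
Optimal mix: 1×A + 2×C → weight 26, value 63.

63 pts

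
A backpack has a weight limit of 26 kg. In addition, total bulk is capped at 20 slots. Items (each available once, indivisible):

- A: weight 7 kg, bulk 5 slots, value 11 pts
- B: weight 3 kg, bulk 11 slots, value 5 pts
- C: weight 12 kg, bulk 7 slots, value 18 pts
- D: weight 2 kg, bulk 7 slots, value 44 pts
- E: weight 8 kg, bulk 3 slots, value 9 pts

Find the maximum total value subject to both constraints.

Feasible sets respecting both limits:
- A+C+D: weight 21, bulk 19, value 73
- C+D+E: weight 22, bulk 17, value 71
- A+D+E: weight 17, bulk 15, value 64
Best: 73 pts.

73 pts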